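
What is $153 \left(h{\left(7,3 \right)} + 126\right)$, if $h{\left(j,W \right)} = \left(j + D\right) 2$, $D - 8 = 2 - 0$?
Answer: $24480$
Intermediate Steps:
$D = 10$ ($D = 8 + \left(2 - 0\right) = 8 + \left(2 + 0\right) = 8 + 2 = 10$)
$h{\left(j,W \right)} = 20 + 2 j$ ($h{\left(j,W \right)} = \left(j + 10\right) 2 = \left(10 + j\right) 2 = 20 + 2 j$)
$153 \left(h{\left(7,3 \right)} + 126\right) = 153 \left(\left(20 + 2 \cdot 7\right) + 126\right) = 153 \left(\left(20 + 14\right) + 126\right) = 153 \left(34 + 126\right) = 153 \cdot 160 = 24480$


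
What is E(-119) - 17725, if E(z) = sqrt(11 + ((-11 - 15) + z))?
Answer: -17725 + I*sqrt(134) ≈ -17725.0 + 11.576*I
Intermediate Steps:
E(z) = sqrt(-15 + z) (E(z) = sqrt(11 + (-26 + z)) = sqrt(-15 + z))
E(-119) - 17725 = sqrt(-15 - 119) - 17725 = sqrt(-134) - 17725 = I*sqrt(134) - 17725 = -17725 + I*sqrt(134)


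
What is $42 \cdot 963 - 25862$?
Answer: $14584$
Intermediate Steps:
$42 \cdot 963 - 25862 = 40446 - 25862 = 14584$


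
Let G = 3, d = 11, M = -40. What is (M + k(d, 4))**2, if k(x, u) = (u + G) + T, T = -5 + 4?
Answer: 1156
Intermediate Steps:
T = -1
k(x, u) = 2 + u (k(x, u) = (u + 3) - 1 = (3 + u) - 1 = 2 + u)
(M + k(d, 4))**2 = (-40 + (2 + 4))**2 = (-40 + 6)**2 = (-34)**2 = 1156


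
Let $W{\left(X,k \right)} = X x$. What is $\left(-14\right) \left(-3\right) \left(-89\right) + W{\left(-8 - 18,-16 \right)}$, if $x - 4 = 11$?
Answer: $-4128$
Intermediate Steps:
$x = 15$ ($x = 4 + 11 = 15$)
$W{\left(X,k \right)} = 15 X$ ($W{\left(X,k \right)} = X 15 = 15 X$)
$\left(-14\right) \left(-3\right) \left(-89\right) + W{\left(-8 - 18,-16 \right)} = \left(-14\right) \left(-3\right) \left(-89\right) + 15 \left(-8 - 18\right) = 42 \left(-89\right) + 15 \left(-8 - 18\right) = -3738 + 15 \left(-26\right) = -3738 - 390 = -4128$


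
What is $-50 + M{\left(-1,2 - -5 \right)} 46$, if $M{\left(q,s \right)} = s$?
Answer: $272$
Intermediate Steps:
$-50 + M{\left(-1,2 - -5 \right)} 46 = -50 + \left(2 - -5\right) 46 = -50 + \left(2 + 5\right) 46 = -50 + 7 \cdot 46 = -50 + 322 = 272$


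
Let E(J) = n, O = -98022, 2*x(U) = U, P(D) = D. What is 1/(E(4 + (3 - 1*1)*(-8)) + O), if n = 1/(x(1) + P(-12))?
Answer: -23/2254508 ≈ -1.0202e-5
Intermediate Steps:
x(U) = U/2
n = -2/23 (n = 1/((1/2)*1 - 12) = 1/(1/2 - 12) = 1/(-23/2) = -2/23 ≈ -0.086957)
E(J) = -2/23
1/(E(4 + (3 - 1*1)*(-8)) + O) = 1/(-2/23 - 98022) = 1/(-2254508/23) = -23/2254508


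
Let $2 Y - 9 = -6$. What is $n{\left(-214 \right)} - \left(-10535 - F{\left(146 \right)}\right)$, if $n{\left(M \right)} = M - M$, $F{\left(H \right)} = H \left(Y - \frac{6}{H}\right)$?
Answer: $10748$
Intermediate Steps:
$Y = \frac{3}{2}$ ($Y = \frac{9}{2} + \frac{1}{2} \left(-6\right) = \frac{9}{2} - 3 = \frac{3}{2} \approx 1.5$)
$F{\left(H \right)} = H \left(\frac{3}{2} - \frac{6}{H}\right)$
$n{\left(M \right)} = 0$
$n{\left(-214 \right)} - \left(-10535 - F{\left(146 \right)}\right) = 0 - \left(-10535 - \left(-6 + \frac{3}{2} \cdot 146\right)\right) = 0 - \left(-10535 - \left(-6 + 219\right)\right) = 0 - \left(-10535 - 213\right) = 0 - -10748 = 0 + 10748 = 10748$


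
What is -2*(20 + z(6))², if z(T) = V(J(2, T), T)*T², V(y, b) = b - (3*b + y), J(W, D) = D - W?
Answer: -618272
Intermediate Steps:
V(y, b) = -y - 2*b (V(y, b) = b - (y + 3*b) = b + (-y - 3*b) = -y - 2*b)
z(T) = T²*(2 - 3*T) (z(T) = (-(T - 1*2) - 2*T)*T² = (-(T - 2) - 2*T)*T² = (-(-2 + T) - 2*T)*T² = ((2 - T) - 2*T)*T² = (2 - 3*T)*T² = T²*(2 - 3*T))
-2*(20 + z(6))² = -2*(20 + 6²*(2 - 3*6))² = -2*(20 + 36*(2 - 18))² = -2*(20 + 36*(-16))² = -2*(20 - 576)² = -2*(-556)² = -2*309136 = -618272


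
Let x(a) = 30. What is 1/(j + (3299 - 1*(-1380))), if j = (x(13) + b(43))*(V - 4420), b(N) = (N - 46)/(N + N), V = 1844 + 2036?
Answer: -43/494593 ≈ -8.6940e-5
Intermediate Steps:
V = 3880
b(N) = (-46 + N)/(2*N) (b(N) = (-46 + N)/((2*N)) = (-46 + N)*(1/(2*N)) = (-46 + N)/(2*N))
j = -695790/43 (j = (30 + (1/2)*(-46 + 43)/43)*(3880 - 4420) = (30 + (1/2)*(1/43)*(-3))*(-540) = (30 - 3/86)*(-540) = (2577/86)*(-540) = -695790/43 ≈ -16181.)
1/(j + (3299 - 1*(-1380))) = 1/(-695790/43 + (3299 - 1*(-1380))) = 1/(-695790/43 + (3299 + 1380)) = 1/(-695790/43 + 4679) = 1/(-494593/43) = -43/494593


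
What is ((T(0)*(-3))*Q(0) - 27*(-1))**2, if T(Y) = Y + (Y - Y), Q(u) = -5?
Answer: 729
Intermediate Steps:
T(Y) = Y (T(Y) = Y + 0 = Y)
((T(0)*(-3))*Q(0) - 27*(-1))**2 = ((0*(-3))*(-5) - 27*(-1))**2 = (0*(-5) + 27)**2 = (0 + 27)**2 = 27**2 = 729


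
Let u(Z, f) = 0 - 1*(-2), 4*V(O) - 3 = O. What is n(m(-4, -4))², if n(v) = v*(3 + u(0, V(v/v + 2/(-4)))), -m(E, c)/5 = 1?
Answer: 625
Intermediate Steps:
V(O) = ¾ + O/4
u(Z, f) = 2 (u(Z, f) = 0 + 2 = 2)
m(E, c) = -5 (m(E, c) = -5*1 = -5)
n(v) = 5*v (n(v) = v*(3 + 2) = v*5 = 5*v)
n(m(-4, -4))² = (5*(-5))² = (-25)² = 625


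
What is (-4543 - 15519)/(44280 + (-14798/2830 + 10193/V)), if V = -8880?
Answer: -50416608480/111261385957 ≈ -0.45314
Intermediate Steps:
(-4543 - 15519)/(44280 + (-14798/2830 + 10193/V)) = (-4543 - 15519)/(44280 + (-14798/2830 + 10193/(-8880))) = -20062/(44280 + (-14798*1/2830 + 10193*(-1/8880))) = -20062/(44280 + (-7399/1415 - 10193/8880)) = -20062/(44280 - 16025243/2513040) = -20062/111261385957/2513040 = -20062*2513040/111261385957 = -50416608480/111261385957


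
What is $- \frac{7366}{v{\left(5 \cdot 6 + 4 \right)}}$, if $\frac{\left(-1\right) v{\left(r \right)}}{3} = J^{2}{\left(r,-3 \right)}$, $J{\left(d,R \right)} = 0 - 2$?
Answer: $\frac{3683}{6} \approx 613.83$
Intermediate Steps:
$J{\left(d,R \right)} = -2$ ($J{\left(d,R \right)} = 0 - 2 = -2$)
$v{\left(r \right)} = -12$ ($v{\left(r \right)} = - 3 \left(-2\right)^{2} = \left(-3\right) 4 = -12$)
$- \frac{7366}{v{\left(5 \cdot 6 + 4 \right)}} = - \frac{7366}{-12} = \left(-7366\right) \left(- \frac{1}{12}\right) = \frac{3683}{6}$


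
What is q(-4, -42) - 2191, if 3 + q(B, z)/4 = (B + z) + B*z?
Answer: -1715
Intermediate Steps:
q(B, z) = -12 + 4*B + 4*z + 4*B*z (q(B, z) = -12 + 4*((B + z) + B*z) = -12 + 4*(B + z + B*z) = -12 + (4*B + 4*z + 4*B*z) = -12 + 4*B + 4*z + 4*B*z)
q(-4, -42) - 2191 = (-12 + 4*(-4) + 4*(-42) + 4*(-4)*(-42)) - 2191 = (-12 - 16 - 168 + 672) - 2191 = 476 - 2191 = -1715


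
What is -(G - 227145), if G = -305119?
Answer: 532264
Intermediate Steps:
-(G - 227145) = -(-305119 - 227145) = -1*(-532264) = 532264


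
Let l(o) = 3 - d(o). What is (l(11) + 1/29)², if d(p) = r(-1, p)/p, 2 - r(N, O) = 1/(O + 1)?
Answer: 119880601/14653584 ≈ 8.1810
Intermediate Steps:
r(N, O) = 2 - 1/(1 + O) (r(N, O) = 2 - 1/(O + 1) = 2 - 1/(1 + O))
d(p) = (1 + 2*p)/(p*(1 + p)) (d(p) = ((1 + 2*p)/(1 + p))/p = (1 + 2*p)/(p*(1 + p)))
l(o) = 3 - (1 + 2*o)/(o*(1 + o))
(l(11) + 1/29)² = ((-1 + 11 + 3*11²)/(11*(1 + 11)) + 1/29)² = ((1/11)*(-1 + 11 + 3*121)/12 + 1/29)² = ((1/11)*(1/12)*(-1 + 11 + 363) + 1/29)² = ((1/11)*(1/12)*373 + 1/29)² = (373/132 + 1/29)² = (10949/3828)² = 119880601/14653584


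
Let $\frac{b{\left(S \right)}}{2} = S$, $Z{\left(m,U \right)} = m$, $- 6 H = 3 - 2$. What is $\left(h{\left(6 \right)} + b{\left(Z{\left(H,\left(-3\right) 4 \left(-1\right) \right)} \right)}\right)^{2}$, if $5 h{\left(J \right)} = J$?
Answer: $\frac{169}{225} \approx 0.75111$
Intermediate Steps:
$H = - \frac{1}{6}$ ($H = - \frac{3 - 2}{6} = \left(- \frac{1}{6}\right) 1 = - \frac{1}{6} \approx -0.16667$)
$h{\left(J \right)} = \frac{J}{5}$
$b{\left(S \right)} = 2 S$
$\left(h{\left(6 \right)} + b{\left(Z{\left(H,\left(-3\right) 4 \left(-1\right) \right)} \right)}\right)^{2} = \left(\frac{1}{5} \cdot 6 + 2 \left(- \frac{1}{6}\right)\right)^{2} = \left(\frac{6}{5} - \frac{1}{3}\right)^{2} = \left(\frac{13}{15}\right)^{2} = \frac{169}{225}$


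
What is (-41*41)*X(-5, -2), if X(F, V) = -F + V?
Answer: -5043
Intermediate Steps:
X(F, V) = V - F
(-41*41)*X(-5, -2) = (-41*41)*(-2 - 1*(-5)) = -1681*(-2 + 5) = -1681*3 = -5043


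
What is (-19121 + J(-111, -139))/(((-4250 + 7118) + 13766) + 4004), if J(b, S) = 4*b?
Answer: -19565/20638 ≈ -0.94801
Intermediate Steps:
(-19121 + J(-111, -139))/(((-4250 + 7118) + 13766) + 4004) = (-19121 + 4*(-111))/(((-4250 + 7118) + 13766) + 4004) = (-19121 - 444)/((2868 + 13766) + 4004) = -19565/(16634 + 4004) = -19565/20638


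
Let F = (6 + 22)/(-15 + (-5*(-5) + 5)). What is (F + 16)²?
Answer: 71824/225 ≈ 319.22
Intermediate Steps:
F = 28/15 (F = 28/(-15 + (25 + 5)) = 28/(-15 + 30) = 28/15 ≈ 1.8667)
(F + 16)² = (28/15 + 16)² = (268/15)² = 71824/225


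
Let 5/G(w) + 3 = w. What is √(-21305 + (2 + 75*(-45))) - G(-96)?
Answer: 5/99 + 3*I*√2742 ≈ 0.050505 + 157.09*I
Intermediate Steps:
G(w) = 5/(-3 + w)
√(-21305 + (2 + 75*(-45))) - G(-96) = √(-21305 + (2 + 75*(-45))) - 5/(-3 - 96) = √(-21305 + (2 - 3375)) - 5/(-99) = √(-21305 - 3373) - 5*(-1)/99 = √(-24678) - 1*(-5/99) = 3*I*√2742 + 5/99 = 5/99 + 3*I*√2742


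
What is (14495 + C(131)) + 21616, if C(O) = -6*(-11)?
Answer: 36177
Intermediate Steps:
C(O) = 66
(14495 + C(131)) + 21616 = (14495 + 66) + 21616 = 14561 + 21616 = 36177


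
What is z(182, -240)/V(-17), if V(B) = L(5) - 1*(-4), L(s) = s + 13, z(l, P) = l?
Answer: 91/11 ≈ 8.2727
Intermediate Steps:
L(s) = 13 + s
V(B) = 22 (V(B) = (13 + 5) - 1*(-4) = 18 + 4 = 22)
z(182, -240)/V(-17) = 182/22 = 182*(1/22) = 91/11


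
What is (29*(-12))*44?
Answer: -15312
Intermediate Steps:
(29*(-12))*44 = -348*44 = -15312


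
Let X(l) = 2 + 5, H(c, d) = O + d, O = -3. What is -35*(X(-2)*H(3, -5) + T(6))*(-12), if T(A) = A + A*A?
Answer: -5880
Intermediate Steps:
H(c, d) = -3 + d
X(l) = 7
T(A) = A + A**2
-35*(X(-2)*H(3, -5) + T(6))*(-12) = -35*(7*(-3 - 5) + 6*(1 + 6))*(-12) = -35*(7*(-8) + 6*7)*(-12) = -35*(-56 + 42)*(-12) = -35*(-14)*(-12) = 490*(-12) = -5880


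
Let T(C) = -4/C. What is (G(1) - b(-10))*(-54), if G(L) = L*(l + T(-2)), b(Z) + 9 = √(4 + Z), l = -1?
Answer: -540 + 54*I*√6 ≈ -540.0 + 132.27*I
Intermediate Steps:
b(Z) = -9 + √(4 + Z)
G(L) = L (G(L) = L*(-1 - 4/(-2)) = L*(-1 - 4*(-½)) = L*(-1 + 2) = L*1 = L)
(G(1) - b(-10))*(-54) = (1 - (-9 + √(4 - 10)))*(-54) = (1 - (-9 + √(-6)))*(-54) = (1 - (-9 + I*√6))*(-54) = (1 + (9 - I*√6))*(-54) = (10 - I*√6)*(-54) = -540 + 54*I*√6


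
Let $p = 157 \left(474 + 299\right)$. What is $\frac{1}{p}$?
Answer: $\frac{1}{121361} \approx 8.2399 \cdot 10^{-6}$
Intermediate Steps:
$p = 121361$ ($p = 157 \cdot 773 = 121361$)
$\frac{1}{p} = \frac{1}{121361}$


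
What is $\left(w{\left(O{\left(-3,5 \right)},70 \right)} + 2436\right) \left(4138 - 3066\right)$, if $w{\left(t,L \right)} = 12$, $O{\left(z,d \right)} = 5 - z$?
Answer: $2624256$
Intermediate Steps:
$\left(w{\left(O{\left(-3,5 \right)},70 \right)} + 2436\right) \left(4138 - 3066\right) = \left(12 + 2436\right) \left(4138 - 3066\right) = 2448 \cdot 1072 = 2624256$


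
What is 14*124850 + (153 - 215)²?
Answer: 1751744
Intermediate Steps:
14*124850 + (153 - 215)² = 1747900 + (-62)² = 1747900 + 3844 = 1751744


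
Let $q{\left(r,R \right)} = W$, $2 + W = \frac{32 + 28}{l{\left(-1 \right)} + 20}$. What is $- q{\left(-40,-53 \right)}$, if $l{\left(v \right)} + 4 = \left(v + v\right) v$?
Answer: $- \frac{4}{3} \approx -1.3333$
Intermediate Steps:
$l{\left(v \right)} = -4 + 2 v^{2}$ ($l{\left(v \right)} = -4 + \left(v + v\right) v = -4 + 2 v v = -4 + 2 v^{2}$)
$W = \frac{4}{3}$ ($W = -2 + \frac{32 + 28}{\left(-4 + 2 \left(-1\right)^{2}\right) + 20} = -2 + \frac{60}{\left(-4 + 2 \cdot 1\right) + 20} = -2 + \frac{60}{\left(-4 + 2\right) + 20} = -2 + \frac{60}{-2 + 20} = -2 + \frac{60}{18} = -2 + 60 \cdot \frac{1}{18} = -2 + \frac{10}{3} = \frac{4}{3} \approx 1.3333$)
$q{\left(r,R \right)} = \frac{4}{3}$
$- q{\left(-40,-53 \right)} = \left(-1\right) \frac{4}{3} = - \frac{4}{3}$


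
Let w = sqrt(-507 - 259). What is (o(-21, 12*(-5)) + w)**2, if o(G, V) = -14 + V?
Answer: (74 - I*sqrt(766))**2 ≈ 4710.0 - 4096.1*I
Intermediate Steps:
w = I*sqrt(766) (w = sqrt(-766) = I*sqrt(766) ≈ 27.677*I)
(o(-21, 12*(-5)) + w)**2 = ((-14 + 12*(-5)) + I*sqrt(766))**2 = ((-14 - 60) + I*sqrt(766))**2 = (-74 + I*sqrt(766))**2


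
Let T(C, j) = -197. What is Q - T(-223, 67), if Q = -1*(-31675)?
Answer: 31872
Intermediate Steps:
Q = 31675
Q - T(-223, 67) = 31675 - 1*(-197) = 31675 + 197 = 31872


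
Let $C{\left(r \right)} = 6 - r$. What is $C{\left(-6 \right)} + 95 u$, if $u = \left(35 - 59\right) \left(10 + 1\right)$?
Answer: $-25068$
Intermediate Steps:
$u = -264$ ($u = \left(-24\right) 11 = -264$)
$C{\left(-6 \right)} + 95 u = \left(6 - -6\right) + 95 \left(-264\right) = \left(6 + 6\right) - 25080 = 12 - 25080 = -25068$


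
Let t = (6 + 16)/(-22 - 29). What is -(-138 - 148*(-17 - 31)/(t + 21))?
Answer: -217542/1049 ≈ -207.38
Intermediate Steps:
t = -22/51 (t = 22/(-51) = 22*(-1/51) = -22/51 ≈ -0.43137)
-(-138 - 148*(-17 - 31)/(t + 21)) = -(-138 - 148*(-17 - 31)/(-22/51 + 21)) = -(-138 - (-7104)/1049/51) = -(-138 - (-7104)*51/1049) = -(-138 - 148*(-2448/1049)) = -(-138 + 362304/1049) = -1*217542/1049 = -217542/1049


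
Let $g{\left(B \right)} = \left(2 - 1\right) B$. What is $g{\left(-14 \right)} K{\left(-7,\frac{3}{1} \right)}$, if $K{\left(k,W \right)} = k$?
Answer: $98$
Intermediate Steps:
$g{\left(B \right)} = B$ ($g{\left(B \right)} = 1 B = B$)
$g{\left(-14 \right)} K{\left(-7,\frac{3}{1} \right)} = \left(-14\right) \left(-7\right) = 98$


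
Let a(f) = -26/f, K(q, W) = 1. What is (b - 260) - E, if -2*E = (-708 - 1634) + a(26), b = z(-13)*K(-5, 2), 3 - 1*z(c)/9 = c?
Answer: -2575/2 ≈ -1287.5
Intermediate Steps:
z(c) = 27 - 9*c
b = 144 (b = (27 - 9*(-13))*1 = (27 + 117)*1 = 144*1 = 144)
E = 2343/2 (E = -((-708 - 1634) - 26/26)/2 = -(-2342 - 26*1/26)/2 = -(-2342 - 1)/2 = -1/2*(-2343) = 2343/2 ≈ 1171.5)
(b - 260) - E = (144 - 260) - 1*2343/2 = -116 - 2343/2 = -2575/2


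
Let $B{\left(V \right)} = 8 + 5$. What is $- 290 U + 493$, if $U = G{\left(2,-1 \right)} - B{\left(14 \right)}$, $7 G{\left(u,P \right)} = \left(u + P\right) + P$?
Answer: $4263$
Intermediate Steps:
$G{\left(u,P \right)} = \frac{u}{7} + \frac{2 P}{7}$ ($G{\left(u,P \right)} = \frac{\left(u + P\right) + P}{7} = \frac{\left(P + u\right) + P}{7} = \frac{u + 2 P}{7} = \frac{u}{7} + \frac{2 P}{7}$)
$B{\left(V \right)} = 13$
$U = -13$ ($U = \left(\frac{1}{7} \cdot 2 + \frac{2}{7} \left(-1\right)\right) - 13 = \left(\frac{2}{7} - \frac{2}{7}\right) - 13 = 0 - 13 = -13$)
$- 290 U + 493 = \left(-290\right) \left(-13\right) + 493 = 3770 + 493 = 4263$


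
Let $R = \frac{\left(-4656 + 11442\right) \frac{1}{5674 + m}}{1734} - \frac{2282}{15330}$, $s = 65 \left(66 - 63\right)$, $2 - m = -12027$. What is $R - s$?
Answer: $- \frac{121473583939}{622466985} \approx -195.15$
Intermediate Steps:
$m = 12029$ ($m = 2 - -12027 = 2 + 12027 = 12029$)
$s = 195$ ($s = 65 \cdot 3 = 195$)
$R = - \frac{92521864}{622466985}$ ($R = \frac{\left(-4656 + 11442\right) \frac{1}{5674 + 12029}}{1734} - \frac{2282}{15330} = \frac{6786}{17703} \cdot \frac{1}{1734} - \frac{163}{1095} = 6786 \cdot \frac{1}{17703} \cdot \frac{1}{1734} - \frac{163}{1095} = \frac{754}{1967} \cdot \frac{1}{1734} - \frac{163}{1095} = \frac{377}{1705389} - \frac{163}{1095} = - \frac{92521864}{622466985} \approx -0.14864$)
$R - s = - \frac{92521864}{622466985} - 195 = - \frac{121473583939}{622466985}$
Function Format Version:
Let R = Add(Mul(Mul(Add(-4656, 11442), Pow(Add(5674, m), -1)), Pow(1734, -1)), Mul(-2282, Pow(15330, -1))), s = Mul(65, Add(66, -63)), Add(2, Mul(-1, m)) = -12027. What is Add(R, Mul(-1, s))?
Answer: Rational(-121473583939, 622466985) ≈ -195.15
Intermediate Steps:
m = 12029 (m = Add(2, Mul(-1, -12027)) = Add(2, 12027) = 12029)
s = 195 (s = Mul(65, 3) = 195)
R = Rational(-92521864, 622466985) (R = Add(Mul(Mul(Add(-4656, 11442), Pow(Add(5674, 12029), -1)), Pow(1734, -1)), Mul(-2282, Pow(15330, -1))) = Add(Mul(Mul(6786, Pow(17703, -1)), Rational(1, 1734)), Mul(-2282, Rational(1, 15330))) = Add(Mul(Mul(6786, Rational(1, 17703)), Rational(1, 1734)), Rational(-163, 1095)) = Add(Mul(Rational(754, 1967), Rational(1, 1734)), Rational(-163, 1095)) = Add(Rational(377, 1705389), Rational(-163, 1095)) = Rational(-92521864, 622466985) ≈ -0.14864)
Add(R, Mul(-1, s)) = Add(Rational(-92521864, 622466985), Mul(-1, 195)) = Add(Rational(-92521864, 622466985), -195) = Rational(-121473583939, 622466985)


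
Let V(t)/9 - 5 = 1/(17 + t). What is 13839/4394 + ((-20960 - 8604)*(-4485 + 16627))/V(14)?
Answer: -940311293863/118638 ≈ -7.9259e+6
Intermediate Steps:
V(t) = 45 + 9/(17 + t)
13839/4394 + ((-20960 - 8604)*(-4485 + 16627))/V(14) = 13839/4394 + ((-20960 - 8604)*(-4485 + 16627))/((9*(86 + 5*14)/(17 + 14))) = 13839*(1/4394) + (-29564*12142)/((9*(86 + 70)/31)) = 13839/4394 - 358966088/(9*(1/31)*156) = 13839/4394 - 358966088/1404/31 = 13839/4394 - 358966088*31/1404 = 13839/4394 - 213999014/27 = -940311293863/118638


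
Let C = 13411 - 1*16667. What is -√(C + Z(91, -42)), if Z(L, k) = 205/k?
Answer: -I*√5752194/42 ≈ -57.104*I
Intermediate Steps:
C = -3256 (C = 13411 - 16667 = -3256)
-√(C + Z(91, -42)) = -√(-3256 + 205/(-42)) = -√(-3256 + 205*(-1/42)) = -√(-3256 - 205/42) = -√(-136957/42) = -I*√5752194/42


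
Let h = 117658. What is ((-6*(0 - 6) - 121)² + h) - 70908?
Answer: 53975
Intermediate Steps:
((-6*(0 - 6) - 121)² + h) - 70908 = ((-6*(0 - 6) - 121)² + 117658) - 70908 = ((-6*(-6) - 121)² + 117658) - 70908 = ((36 - 121)² + 117658) - 70908 = ((-85)² + 117658) - 70908 = (7225 + 117658) - 70908 = 124883 - 70908 = 53975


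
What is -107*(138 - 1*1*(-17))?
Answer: -16585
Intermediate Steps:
-107*(138 - 1*1*(-17)) = -107*(138 - 1*(-17)) = -107*(138 + 17) = -107*155 = -16585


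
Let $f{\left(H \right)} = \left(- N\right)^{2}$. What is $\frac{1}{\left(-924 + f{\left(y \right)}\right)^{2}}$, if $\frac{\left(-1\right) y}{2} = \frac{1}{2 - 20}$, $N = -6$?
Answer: $\frac{1}{788544} \approx 1.2682 \cdot 10^{-6}$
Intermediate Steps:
$y = \frac{1}{9}$ ($y = - \frac{2}{2 - 20} = - \frac{2}{-18} = \left(-2\right) \left(- \frac{1}{18}\right) = \frac{1}{9} \approx 0.11111$)
$f{\left(H \right)} = 36$ ($f{\left(H \right)} = \left(\left(-1\right) \left(-6\right)\right)^{2} = 6^{2} = 36$)
$\frac{1}{\left(-924 + f{\left(y \right)}\right)^{2}} = \frac{1}{\left(-924 + 36\right)^{2}} = \frac{1}{\left(-888\right)^{2}} = \frac{1}{788544}$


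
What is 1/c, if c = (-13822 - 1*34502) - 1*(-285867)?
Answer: 1/237543 ≈ 4.2098e-6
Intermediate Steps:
c = 237543 (c = (-13822 - 34502) + 285867 = -48324 + 285867 = 237543)
1/c = 1/237543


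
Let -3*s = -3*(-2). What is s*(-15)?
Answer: 30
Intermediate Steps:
s = -2 (s = -(-1)*(-2) = -⅓*6 = -2)
s*(-15) = -2*(-15) = 30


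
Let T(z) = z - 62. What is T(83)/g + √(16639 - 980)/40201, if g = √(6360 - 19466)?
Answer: √15659/40201 - 21*I*√13106/13106 ≈ 0.0031128 - 0.18344*I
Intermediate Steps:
T(z) = -62 + z
g = I*√13106 (g = √(-13106) = I*√13106 ≈ 114.48*I)
T(83)/g + √(16639 - 980)/40201 = (-62 + 83)/((I*√13106)) + √(16639 - 980)/40201 = 21*(-I*√13106/13106) + √15659*(1/40201) = -21*I*√13106/13106 + √15659/40201 = √15659/40201 - 21*I*√13106/13106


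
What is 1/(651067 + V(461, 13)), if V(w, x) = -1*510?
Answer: 1/650557 ≈ 1.5371e-6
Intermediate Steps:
V(w, x) = -510
1/(651067 + V(461, 13)) = 1/(651067 - 510) = 1/650557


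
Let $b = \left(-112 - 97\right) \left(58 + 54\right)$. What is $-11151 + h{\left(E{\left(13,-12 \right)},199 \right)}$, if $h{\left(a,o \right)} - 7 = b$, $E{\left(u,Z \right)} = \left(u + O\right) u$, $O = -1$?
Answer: $-34552$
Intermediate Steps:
$E{\left(u,Z \right)} = u \left(-1 + u\right)$ ($E{\left(u,Z \right)} = \left(u - 1\right) u = \left(-1 + u\right) u = u \left(-1 + u\right)$)
$b = -23408$ ($b = \left(-209\right) 112 = -23408$)
$h{\left(a,o \right)} = -23401$ ($h{\left(a,o \right)} = 7 - 23408 = -23401$)
$-11151 + h{\left(E{\left(13,-12 \right)},199 \right)} = -11151 - 23401 = -34552$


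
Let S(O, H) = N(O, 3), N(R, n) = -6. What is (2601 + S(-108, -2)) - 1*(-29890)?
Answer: 32485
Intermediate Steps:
S(O, H) = -6
(2601 + S(-108, -2)) - 1*(-29890) = (2601 - 6) - 1*(-29890) = 2595 + 29890 = 32485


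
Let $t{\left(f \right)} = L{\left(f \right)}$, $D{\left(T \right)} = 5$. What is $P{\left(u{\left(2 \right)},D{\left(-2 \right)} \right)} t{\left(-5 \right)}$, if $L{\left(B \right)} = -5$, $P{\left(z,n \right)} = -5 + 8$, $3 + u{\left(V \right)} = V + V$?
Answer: $-15$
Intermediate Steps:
$u{\left(V \right)} = -3 + 2 V$ ($u{\left(V \right)} = -3 + \left(V + V\right) = -3 + 2 V$)
$P{\left(z,n \right)} = 3$
$t{\left(f \right)} = -5$
$P{\left(u{\left(2 \right)},D{\left(-2 \right)} \right)} t{\left(-5 \right)} = 3 \left(-5\right) = -15$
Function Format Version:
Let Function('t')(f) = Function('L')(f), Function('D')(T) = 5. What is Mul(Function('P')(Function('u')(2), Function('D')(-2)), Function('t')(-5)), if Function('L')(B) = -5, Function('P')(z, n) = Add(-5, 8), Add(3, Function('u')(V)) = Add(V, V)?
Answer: -15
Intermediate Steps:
Function('u')(V) = Add(-3, Mul(2, V)) (Function('u')(V) = Add(-3, Add(V, V)) = Add(-3, Mul(2, V)))
Function('P')(z, n) = 3
Function('t')(f) = -5
Mul(Function('P')(Function('u')(2), Function('D')(-2)), Function('t')(-5)) = Mul(3, -5) = -15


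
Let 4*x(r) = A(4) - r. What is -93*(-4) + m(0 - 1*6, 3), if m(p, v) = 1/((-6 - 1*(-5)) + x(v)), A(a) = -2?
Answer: 3344/9 ≈ 371.56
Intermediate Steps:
x(r) = -½ - r/4 (x(r) = (-2 - r)/4 = -½ - r/4)
m(p, v) = 1/(-3/2 - v/4) (m(p, v) = 1/((-6 - 1*(-5)) + (-½ - v/4)) = 1/((-6 + 5) + (-½ - v/4)) = 1/(-1 + (-½ - v/4)) = 1/(-3/2 - v/4))
-93*(-4) + m(0 - 1*6, 3) = -93*(-4) - 4/(6 + 3) = 372 - 4/9 = 3344/9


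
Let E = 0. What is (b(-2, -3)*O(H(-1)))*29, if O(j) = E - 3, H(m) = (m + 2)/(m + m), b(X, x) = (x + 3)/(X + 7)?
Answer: 0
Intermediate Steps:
b(X, x) = (3 + x)/(7 + X)
H(m) = (2 + m)/(2*m) (H(m) = (2 + m)/((2*m)) = (2 + m)*(1/(2*m)) = (2 + m)/(2*m))
O(j) = -3 (O(j) = 0 - 3 = -3)
(b(-2, -3)*O(H(-1)))*29 = (((3 - 3)/(7 - 2))*(-3))*29 = ((0/5)*(-3))*29 = (((⅕)*0)*(-3))*29 = (0*(-3))*29 = 0*29 = 0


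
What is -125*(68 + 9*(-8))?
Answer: 500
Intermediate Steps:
-125*(68 + 9*(-8)) = -125*(68 - 72) = -125*(-4) = 500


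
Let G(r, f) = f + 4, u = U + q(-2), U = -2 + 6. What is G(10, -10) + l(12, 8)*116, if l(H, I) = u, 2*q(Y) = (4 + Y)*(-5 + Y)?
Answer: -354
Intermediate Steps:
U = 4
q(Y) = (-5 + Y)*(4 + Y)/2 (q(Y) = ((4 + Y)*(-5 + Y))/2 = ((-5 + Y)*(4 + Y))/2 = (-5 + Y)*(4 + Y)/2)
u = -3 (u = 4 + (-10 + (½)*(-2)² - ½*(-2)) = 4 + (-10 + (½)*4 + 1) = 4 + (-10 + 2 + 1) = 4 - 7 = -3)
G(r, f) = 4 + f
l(H, I) = -3
G(10, -10) + l(12, 8)*116 = (4 - 10) - 3*116 = -6 - 348 = -354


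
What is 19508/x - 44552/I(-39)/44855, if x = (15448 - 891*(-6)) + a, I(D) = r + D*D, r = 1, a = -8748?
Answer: 332815256522/205593027065 ≈ 1.6188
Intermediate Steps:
I(D) = 1 + D**2 (I(D) = 1 + D*D = 1 + D**2)
x = 12046 (x = (15448 - 891*(-6)) - 8748 = (15448 + 5346) - 8748 = 20794 - 8748 = 12046)
19508/x - 44552/I(-39)/44855 = 19508/12046 - 44552/(1 + (-39)**2)/44855 = 19508*(1/12046) - 44552/(1 + 1521)*(1/44855) = 9754/6023 - 44552/1522*(1/44855) = 9754/6023 - 44552*1/1522*(1/44855) = 9754/6023 - 22276/761*1/44855 = 9754/6023 - 22276/34134655 = 332815256522/205593027065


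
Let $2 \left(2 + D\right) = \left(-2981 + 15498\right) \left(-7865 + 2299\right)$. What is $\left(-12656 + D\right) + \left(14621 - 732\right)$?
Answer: $-34833580$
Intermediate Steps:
$D = -34834813$ ($D = -2 + \frac{\left(-2981 + 15498\right) \left(-7865 + 2299\right)}{2} = -2 + \frac{12517 \left(-5566\right)}{2} = -2 + \frac{1}{2} \left(-69669622\right) = -2 - 34834811 = -34834813$)
$\left(-12656 + D\right) + \left(14621 - 732\right) = \left(-12656 - 34834813\right) + \left(14621 - 732\right) = -34847469 + 13889 = -34833580$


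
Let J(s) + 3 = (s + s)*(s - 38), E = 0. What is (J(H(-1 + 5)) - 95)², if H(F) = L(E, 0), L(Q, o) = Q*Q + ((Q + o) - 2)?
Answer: 3844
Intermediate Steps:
L(Q, o) = -2 + Q + o + Q² (L(Q, o) = Q² + (-2 + Q + o) = -2 + Q + o + Q²)
H(F) = -2 (H(F) = -2 + 0 + 0 + 0² = -2 + 0 + 0 + 0 = -2)
J(s) = -3 + 2*s*(-38 + s) (J(s) = -3 + (s + s)*(s - 38) = -3 + (2*s)*(-38 + s) = -3 + 2*s*(-38 + s))
(J(H(-1 + 5)) - 95)² = ((-3 - 76*(-2) + 2*(-2)²) - 95)² = ((-3 + 152 + 2*4) - 95)² = ((-3 + 152 + 8) - 95)² = (157 - 95)² = 62² = 3844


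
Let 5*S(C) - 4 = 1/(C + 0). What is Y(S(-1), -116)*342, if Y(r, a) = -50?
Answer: -17100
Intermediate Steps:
S(C) = ⅘ + 1/(5*C) (S(C) = ⅘ + 1/(5*(C + 0)) = ⅘ + 1/(5*C))
Y(S(-1), -116)*342 = -50*342 = -17100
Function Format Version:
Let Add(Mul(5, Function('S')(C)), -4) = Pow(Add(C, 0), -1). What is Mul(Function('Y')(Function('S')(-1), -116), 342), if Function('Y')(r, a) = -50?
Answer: -17100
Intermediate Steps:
Function('S')(C) = Add(Rational(4, 5), Mul(Rational(1, 5), Pow(C, -1))) (Function('S')(C) = Add(Rational(4, 5), Mul(Rational(1, 5), Pow(Add(C, 0), -1))) = Add(Rational(4, 5), Mul(Rational(1, 5), Pow(C, -1))))
Mul(Function('Y')(Function('S')(-1), -116), 342) = Mul(-50, 342) = -17100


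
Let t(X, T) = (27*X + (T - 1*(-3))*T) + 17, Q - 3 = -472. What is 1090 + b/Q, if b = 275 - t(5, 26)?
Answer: 511841/469 ≈ 1091.3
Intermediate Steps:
Q = -469 (Q = 3 - 472 = -469)
t(X, T) = 17 + 27*X + T*(3 + T) (t(X, T) = (27*X + (T + 3)*T) + 17 = (27*X + (3 + T)*T) + 17 = (27*X + T*(3 + T)) + 17 = 17 + 27*X + T*(3 + T))
b = -631 (b = 275 - (17 + 26**2 + 3*26 + 27*5) = 275 - (17 + 676 + 78 + 135) = 275 - 1*906 = 275 - 906 = -631)
1090 + b/Q = 1090 - 631/(-469) = 1090 - 631*(-1/469) = 1090 + 631/469 = 511841/469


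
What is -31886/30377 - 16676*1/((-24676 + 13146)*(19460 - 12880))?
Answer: -604650337387/576156002450 ≈ -1.0495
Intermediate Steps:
-31886/30377 - 16676*1/((-24676 + 13146)*(19460 - 12880)) = -31886*1/30377 - 16676/((-11530*6580)) = -31886/30377 - 16676/(-75867400) = -31886/30377 - 16676*(-1/75867400) = -31886/30377 + 4169/18966850 = -604650337387/576156002450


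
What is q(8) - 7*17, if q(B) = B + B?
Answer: -103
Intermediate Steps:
q(B) = 2*B
q(8) - 7*17 = 2*8 - 7*17 = 16 - 119 = -103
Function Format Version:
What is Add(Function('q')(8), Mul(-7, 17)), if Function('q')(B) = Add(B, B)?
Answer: -103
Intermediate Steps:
Function('q')(B) = Mul(2, B)
Add(Function('q')(8), Mul(-7, 17)) = Add(Mul(2, 8), Mul(-7, 17)) = Add(16, -119) = -103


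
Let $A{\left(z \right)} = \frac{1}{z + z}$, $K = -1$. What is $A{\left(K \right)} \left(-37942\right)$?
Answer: $18971$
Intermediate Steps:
$A{\left(z \right)} = \frac{1}{2 z}$
$A{\left(K \right)} \left(-37942\right) = \frac{1}{2 \left(-1\right)} \left(-37942\right) = \frac{1}{2} \left(-1\right) \left(-37942\right) = \left(- \frac{1}{2}\right) \left(-37942\right) = 18971$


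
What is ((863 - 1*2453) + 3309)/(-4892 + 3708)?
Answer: -1719/1184 ≈ -1.4519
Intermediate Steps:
((863 - 1*2453) + 3309)/(-4892 + 3708) = ((863 - 2453) + 3309)/(-1184) = (-1590 + 3309)*(-1/1184) = 1719*(-1/1184) = -1719/1184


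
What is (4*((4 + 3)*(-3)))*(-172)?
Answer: 14448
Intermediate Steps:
(4*((4 + 3)*(-3)))*(-172) = (4*(7*(-3)))*(-172) = (4*(-21))*(-172) = -84*(-172) = 14448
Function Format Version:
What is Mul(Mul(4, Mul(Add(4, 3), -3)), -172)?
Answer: 14448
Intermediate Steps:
Mul(Mul(4, Mul(Add(4, 3), -3)), -172) = Mul(Mul(4, Mul(7, -3)), -172) = Mul(Mul(4, -21), -172) = Mul(-84, -172) = 14448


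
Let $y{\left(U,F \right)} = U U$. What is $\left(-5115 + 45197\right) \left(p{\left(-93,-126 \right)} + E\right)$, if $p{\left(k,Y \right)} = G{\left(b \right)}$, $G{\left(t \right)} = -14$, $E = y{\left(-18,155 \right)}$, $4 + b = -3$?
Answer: $12425420$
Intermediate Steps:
$b = -7$ ($b = -4 - 3 = -7$)
$y{\left(U,F \right)} = U^{2}$
$E = 324$ ($E = \left(-18\right)^{2} = 324$)
$p{\left(k,Y \right)} = -14$
$\left(-5115 + 45197\right) \left(p{\left(-93,-126 \right)} + E\right) = \left(-5115 + 45197\right) \left(-14 + 324\right) = 40082 \cdot 310 = 12425420$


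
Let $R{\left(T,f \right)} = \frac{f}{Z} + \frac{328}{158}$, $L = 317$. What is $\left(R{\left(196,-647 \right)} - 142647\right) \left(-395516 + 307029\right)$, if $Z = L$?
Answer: $\frac{316102813217702}{25043} \approx 1.2622 \cdot 10^{10}$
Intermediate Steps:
$Z = 317$
$R{\left(T,f \right)} = \frac{164}{79} + \frac{f}{317}$ ($R{\left(T,f \right)} = \frac{f}{317} + \frac{328}{158} = f \frac{1}{317} + 328 \cdot \frac{1}{158} = \frac{f}{317} + \frac{164}{79} = \frac{164}{79} + \frac{f}{317}$)
$\left(R{\left(196,-647 \right)} - 142647\right) \left(-395516 + 307029\right) = \left(\left(\frac{164}{79} + \frac{1}{317} \left(-647\right)\right) - 142647\right) \left(-395516 + 307029\right) = \left(\left(\frac{164}{79} - \frac{647}{317}\right) - 142647\right) \left(-88487\right) = \left(\frac{875}{25043} - 142647\right) \left(-88487\right) = \left(- \frac{3572307946}{25043}\right) \left(-88487\right) = \frac{316102813217702}{25043}$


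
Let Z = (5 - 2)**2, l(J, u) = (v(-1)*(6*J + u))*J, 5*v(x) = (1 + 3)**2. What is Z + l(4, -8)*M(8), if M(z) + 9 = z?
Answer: -979/5 ≈ -195.80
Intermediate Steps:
M(z) = -9 + z
v(x) = 16/5 (v(x) = (1 + 3)**2/5 = (1/5)*4**2 = (1/5)*16 = 16/5)
l(J, u) = J*(16*u/5 + 96*J/5) (l(J, u) = (16*(6*J + u)/5)*J = (16*(u + 6*J)/5)*J = (16*u/5 + 96*J/5)*J = J*(16*u/5 + 96*J/5))
Z = 9 (Z = 3**2 = 9)
Z + l(4, -8)*M(8) = 9 + ((16/5)*4*(-8 + 6*4))*(-9 + 8) = 9 + ((16/5)*4*(-8 + 24))*(-1) = 9 + ((16/5)*4*16)*(-1) = 9 + (1024/5)*(-1) = 9 - 1024/5 = -979/5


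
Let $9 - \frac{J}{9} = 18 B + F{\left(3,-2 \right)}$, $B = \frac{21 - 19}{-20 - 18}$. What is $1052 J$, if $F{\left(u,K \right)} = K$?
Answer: $\frac{2149236}{19} \approx 1.1312 \cdot 10^{5}$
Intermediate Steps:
$B = - \frac{1}{19}$ ($B = \frac{2}{-38} = 2 \left(- \frac{1}{38}\right) = - \frac{1}{19} \approx -0.052632$)
$J = \frac{2043}{19}$ ($J = 81 - 9 \left(18 \left(- \frac{1}{19}\right) - 2\right) = 81 - 9 \left(- \frac{18}{19} - 2\right) = 81 - - \frac{504}{19} = 81 + \frac{504}{19} = \frac{2043}{19} \approx 107.53$)
$1052 J = 1052 \cdot \frac{2043}{19} = \frac{2149236}{19}$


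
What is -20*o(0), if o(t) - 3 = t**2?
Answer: -60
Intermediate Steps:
o(t) = 3 + t**2
-20*o(0) = -20*(3 + 0**2) = -20*(3 + 0) = -20*3 = -60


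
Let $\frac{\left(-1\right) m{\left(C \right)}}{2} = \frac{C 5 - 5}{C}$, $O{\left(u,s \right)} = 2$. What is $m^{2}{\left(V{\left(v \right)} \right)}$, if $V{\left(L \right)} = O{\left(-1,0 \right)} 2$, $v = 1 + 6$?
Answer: $\frac{225}{4} \approx 56.25$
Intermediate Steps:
$v = 7$
$V{\left(L \right)} = 4$ ($V{\left(L \right)} = 2 \cdot 2 = 4$)
$m{\left(C \right)} = - \frac{2 \left(-5 + 5 C\right)}{C}$ ($m{\left(C \right)} = - 2 \frac{C 5 - 5}{C} = - 2 \frac{5 C - 5}{C} = - 2 \frac{-5 + 5 C}{C} = - \frac{2 \left(-5 + 5 C\right)}{C}$)
$m^{2}{\left(V{\left(v \right)} \right)} = \left(-10 + \frac{10}{4}\right)^{2} = \left(-10 + 10 \cdot \frac{1}{4}\right)^{2} = \left(-10 + \frac{5}{2}\right)^{2} = \left(- \frac{15}{2}\right)^{2} = \frac{225}{4}$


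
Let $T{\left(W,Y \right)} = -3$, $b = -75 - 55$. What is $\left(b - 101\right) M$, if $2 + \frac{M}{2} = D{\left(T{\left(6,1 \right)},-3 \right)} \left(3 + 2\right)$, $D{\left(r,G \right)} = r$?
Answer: $7854$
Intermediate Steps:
$b = -130$ ($b = -75 - 55 = -130$)
$M = -34$ ($M = -4 + 2 \left(- 3 \left(3 + 2\right)\right) = -4 + 2 \left(\left(-3\right) 5\right) = -4 + 2 \left(-15\right) = -4 - 30 = -34$)
$\left(b - 101\right) M = \left(-130 - 101\right) \left(-34\right) = \left(-231\right) \left(-34\right) = 7854$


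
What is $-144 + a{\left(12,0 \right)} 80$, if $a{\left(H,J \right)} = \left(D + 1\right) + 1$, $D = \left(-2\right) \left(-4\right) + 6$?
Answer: $1136$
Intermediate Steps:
$D = 14$ ($D = 8 + 6 = 14$)
$a{\left(H,J \right)} = 16$ ($a{\left(H,J \right)} = \left(14 + 1\right) + 1 = 15 + 1 = 16$)
$-144 + a{\left(12,0 \right)} 80 = -144 + 16 \cdot 80 = -144 + 1280 = 1136$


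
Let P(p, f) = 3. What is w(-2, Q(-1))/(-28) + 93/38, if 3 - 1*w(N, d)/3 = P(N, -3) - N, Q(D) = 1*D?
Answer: 354/133 ≈ 2.6617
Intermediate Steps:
Q(D) = D
w(N, d) = 3*N (w(N, d) = 9 - 3*(3 - N) = 9 + (-9 + 3*N) = 3*N)
w(-2, Q(-1))/(-28) + 93/38 = (3*(-2))/(-28) + 93/38 = -6*(-1/28) + 93*(1/38) = 3/14 + 93/38 = 354/133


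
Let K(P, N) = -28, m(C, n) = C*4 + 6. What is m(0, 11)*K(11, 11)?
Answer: -168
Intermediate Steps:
m(C, n) = 6 + 4*C (m(C, n) = 4*C + 6 = 6 + 4*C)
m(0, 11)*K(11, 11) = (6 + 4*0)*(-28) = (6 + 0)*(-28) = 6*(-28) = -168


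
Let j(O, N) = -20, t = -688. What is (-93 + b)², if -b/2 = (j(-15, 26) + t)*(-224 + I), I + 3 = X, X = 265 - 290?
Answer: 127395455625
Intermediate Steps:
X = -25
I = -28 (I = -3 - 25 = -28)
b = -356832 (b = -2*(-20 - 688)*(-224 - 28) = -(-1416)*(-252) = -2*178416 = -356832)
(-93 + b)² = (-93 - 356832)² = (-356925)² = 127395455625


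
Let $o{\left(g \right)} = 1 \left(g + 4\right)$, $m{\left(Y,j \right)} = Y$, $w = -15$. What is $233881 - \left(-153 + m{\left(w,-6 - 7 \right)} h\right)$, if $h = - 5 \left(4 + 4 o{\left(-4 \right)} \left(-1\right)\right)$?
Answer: $233734$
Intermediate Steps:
$o{\left(g \right)} = 4 + g$ ($o{\left(g \right)} = 1 \left(4 + g\right) = 4 + g$)
$h = -20$ ($h = - 5 \left(4 + 4 \left(4 - 4\right) \left(-1\right)\right) = - 5 \left(4 + 4 \cdot 0 \left(-1\right)\right) = - 5 \left(4 + 0 \left(-1\right)\right) = - 5 \left(4 + 0\right) = \left(-5\right) 4 = -20$)
$233881 - \left(-153 + m{\left(w,-6 - 7 \right)} h\right) = 233881 - \left(-153 - -300\right) = 233881 - \left(-153 + 300\right) = 233881 - 147 = 233734$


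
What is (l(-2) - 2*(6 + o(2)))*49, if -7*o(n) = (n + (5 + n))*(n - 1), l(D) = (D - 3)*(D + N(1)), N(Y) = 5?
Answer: -1197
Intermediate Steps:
l(D) = (-3 + D)*(5 + D) (l(D) = (D - 3)*(D + 5) = (-3 + D)*(5 + D))
o(n) = -(-1 + n)*(5 + 2*n)/7 (o(n) = -(n + (5 + n))*(n - 1)/7 = -(5 + 2*n)*(-1 + n)/7 = -(-1 + n)*(5 + 2*n)/7)
(l(-2) - 2*(6 + o(2)))*49 = ((-15 + (-2)**2 + 2*(-2)) - 2*(6 + (5/7 - 3/7*2 - 2/7*2**2)))*49 = ((-15 + 4 - 4) - 2*(6 + (5/7 - 6/7 - 2/7*4)))*49 = (-15 - 2*(6 + (5/7 - 6/7 - 8/7)))*49 = (-15 - 2*(6 - 9/7))*49 = (-15 - 2*33/7)*49 = (-15 - 66/7)*49 = -171/7*49 = -1197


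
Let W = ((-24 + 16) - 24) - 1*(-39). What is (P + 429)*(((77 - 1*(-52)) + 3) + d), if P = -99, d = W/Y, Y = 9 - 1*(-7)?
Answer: 349635/8 ≈ 43704.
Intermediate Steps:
W = 7 (W = (-8 - 24) + 39 = -32 + 39 = 7)
Y = 16 (Y = 9 + 7 = 16)
d = 7/16 ≈ 0.43750
(P + 429)*(((77 - 1*(-52)) + 3) + d) = (-99 + 429)*(((77 - 1*(-52)) + 3) + 7/16) = 330*(((77 + 52) + 3) + 7/16) = 330*((129 + 3) + 7/16) = 330*(132 + 7/16) = 330*(2119/16) = 349635/8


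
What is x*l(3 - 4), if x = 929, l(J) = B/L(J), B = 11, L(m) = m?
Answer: -10219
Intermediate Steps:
l(J) = 11/J
x*l(3 - 4) = 929*(11/(3 - 4)) = 929*(11/(-1)) = 929*(11*(-1)) = 929*(-11) = -10219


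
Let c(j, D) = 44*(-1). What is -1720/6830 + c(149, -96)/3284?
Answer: -148725/560743 ≈ -0.26523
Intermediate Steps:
c(j, D) = -44
-1720/6830 + c(149, -96)/3284 = -1720/6830 - 44/3284 = -1720*1/6830 - 44*1/3284 = -172/683 - 11/821 = -148725/560743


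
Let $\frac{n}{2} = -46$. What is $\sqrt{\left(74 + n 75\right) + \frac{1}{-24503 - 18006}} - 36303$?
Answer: $-36303 + \frac{3 i \sqrt{1370520553935}}{42509} \approx -36303.0 + 82.62 i$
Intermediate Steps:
$n = -92$ ($n = 2 \left(-46\right) = -92$)
$\sqrt{\left(74 + n 75\right) + \frac{1}{-24503 - 18006}} - 36303 = \sqrt{\left(74 - 6900\right) + \frac{1}{-24503 - 18006}} - 36303 = \sqrt{\left(74 - 6900\right) + \frac{1}{-42509}} - 36303 = \sqrt{-6826 - \frac{1}{42509}} - 36303 = \sqrt{- \frac{290166435}{42509}} - 36303 = \frac{3 i \sqrt{1370520553935}}{42509} - 36303 = -36303 + \frac{3 i \sqrt{1370520553935}}{42509}$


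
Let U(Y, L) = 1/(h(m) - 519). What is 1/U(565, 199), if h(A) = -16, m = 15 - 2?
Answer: -535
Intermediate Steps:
m = 13
U(Y, L) = -1/535 (U(Y, L) = 1/(-16 - 519) = 1/(-535) = -1/535)
1/U(565, 199) = 1/(-1/535) = -535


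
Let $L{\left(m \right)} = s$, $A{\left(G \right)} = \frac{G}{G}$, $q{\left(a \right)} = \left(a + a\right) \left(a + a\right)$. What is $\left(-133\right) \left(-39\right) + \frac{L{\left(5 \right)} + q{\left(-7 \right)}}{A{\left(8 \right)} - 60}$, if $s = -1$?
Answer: $\frac{305838}{59} \approx 5183.7$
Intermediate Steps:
$q{\left(a \right)} = 4 a^{2}$ ($q{\left(a \right)} = 2 a 2 a = 4 a^{2}$)
$A{\left(G \right)} = 1$
$L{\left(m \right)} = -1$
$\left(-133\right) \left(-39\right) + \frac{L{\left(5 \right)} + q{\left(-7 \right)}}{A{\left(8 \right)} - 60} = \left(-133\right) \left(-39\right) + \frac{-1 + 4 \left(-7\right)^{2}}{1 - 60} = 5187 + \frac{-1 + 4 \cdot 49}{-59} = 5187 + \left(-1 + 196\right) \left(- \frac{1}{59}\right) = 5187 + 195 \left(- \frac{1}{59}\right) = 5187 - \frac{195}{59} = \frac{305838}{59}$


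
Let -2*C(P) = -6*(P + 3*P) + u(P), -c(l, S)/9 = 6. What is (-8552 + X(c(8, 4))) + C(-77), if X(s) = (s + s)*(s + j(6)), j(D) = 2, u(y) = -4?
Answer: -3858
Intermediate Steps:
c(l, S) = -54 (c(l, S) = -9*6 = -54)
C(P) = 2 + 12*P (C(P) = -(-6*(P + 3*P) - 4)/2 = -(-24*P - 4)/2 = -(-4 - 24*P)/2 = 2 + 12*P)
X(s) = 2*s*(2 + s) (X(s) = (s + s)*(s + 2) = (2*s)*(2 + s) = 2*s*(2 + s))
(-8552 + X(c(8, 4))) + C(-77) = (-8552 + 2*(-54)*(2 - 54)) + (2 + 12*(-77)) = (-8552 + 2*(-54)*(-52)) + (2 - 924) = (-8552 + 5616) - 922 = -2936 - 922 = -3858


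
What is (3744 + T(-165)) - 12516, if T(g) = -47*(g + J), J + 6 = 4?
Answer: -923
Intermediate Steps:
J = -2 (J = -6 + 4 = -2)
T(g) = 94 - 47*g (T(g) = -47*(g - 2) = -47*(-2 + g) = 94 - 47*g)
(3744 + T(-165)) - 12516 = (3744 + (94 - 47*(-165))) - 12516 = (3744 + (94 + 7755)) - 12516 = (3744 + 7849) - 12516 = 11593 - 12516 = -923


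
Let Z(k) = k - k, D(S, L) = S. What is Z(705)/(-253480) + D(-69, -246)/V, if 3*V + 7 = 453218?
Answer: -207/453211 ≈ -0.00045674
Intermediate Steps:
V = 453211/3 (V = -7/3 + (⅓)*453218 = -7/3 + 453218/3 = 453211/3 ≈ 1.5107e+5)
Z(k) = 0
Z(705)/(-253480) + D(-69, -246)/V = 0/(-253480) - 69/453211/3 = 0*(-1/253480) - 69*3/453211 = 0 - 207/453211 = -207/453211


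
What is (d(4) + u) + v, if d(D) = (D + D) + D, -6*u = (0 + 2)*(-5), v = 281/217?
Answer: 9740/651 ≈ 14.962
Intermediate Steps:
v = 281/217 (v = 281*(1/217) = 281/217 ≈ 1.2949)
u = 5/3 (u = -(0 + 2)*(-5)/6 = -(-5)/3 = -1/6*(-10) = 5/3 ≈ 1.6667)
d(D) = 3*D (d(D) = 2*D + D = 3*D)
(d(4) + u) + v = (3*4 + 5/3) + 281/217 = (12 + 5/3) + 281/217 = 41/3 + 281/217 = 9740/651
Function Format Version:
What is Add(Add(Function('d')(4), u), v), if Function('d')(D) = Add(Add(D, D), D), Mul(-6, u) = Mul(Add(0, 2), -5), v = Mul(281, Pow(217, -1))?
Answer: Rational(9740, 651) ≈ 14.962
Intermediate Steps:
v = Rational(281, 217) (v = Mul(281, Rational(1, 217)) = Rational(281, 217) ≈ 1.2949)
u = Rational(5, 3) (u = Mul(Rational(-1, 6), Mul(Add(0, 2), -5)) = Mul(Rational(-1, 6), Mul(2, -5)) = Mul(Rational(-1, 6), -10) = Rational(5, 3) ≈ 1.6667)
Function('d')(D) = Mul(3, D) (Function('d')(D) = Add(Mul(2, D), D) = Mul(3, D))
Add(Add(Function('d')(4), u), v) = Add(Add(Mul(3, 4), Rational(5, 3)), Rational(281, 217)) = Add(Add(12, Rational(5, 3)), Rational(281, 217)) = Add(Rational(41, 3), Rational(281, 217)) = Rational(9740, 651)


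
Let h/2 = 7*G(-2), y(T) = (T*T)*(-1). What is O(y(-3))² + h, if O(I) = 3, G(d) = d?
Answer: -19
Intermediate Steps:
y(T) = -T² (y(T) = T²*(-1) = -T²)
h = -28 (h = 2*(7*(-2)) = 2*(-14) = -28)
O(y(-3))² + h = 3² - 28 = 9 - 28 = -19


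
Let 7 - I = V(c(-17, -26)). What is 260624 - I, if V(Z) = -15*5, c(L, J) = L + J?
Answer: 260542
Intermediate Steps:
c(L, J) = J + L
V(Z) = -75
I = 82 (I = 7 - 1*(-75) = 7 + 75 = 82)
260624 - I = 260624 - 1*82 = 260624 - 82 = 260542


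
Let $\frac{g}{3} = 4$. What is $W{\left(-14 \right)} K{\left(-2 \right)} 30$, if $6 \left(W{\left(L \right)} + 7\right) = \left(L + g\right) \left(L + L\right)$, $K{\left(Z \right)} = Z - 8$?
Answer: $-700$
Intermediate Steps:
$K{\left(Z \right)} = -8 + Z$ ($K{\left(Z \right)} = Z - 8 = -8 + Z$)
$g = 12$ ($g = 3 \cdot 4 = 12$)
$W{\left(L \right)} = -7 + \frac{L \left(12 + L\right)}{3}$ ($W{\left(L \right)} = -7 + \frac{\left(L + 12\right) \left(L + L\right)}{6} = -7 + \frac{\left(12 + L\right) 2 L}{6} = -7 + \frac{2 L \left(12 + L\right)}{6} = -7 + \frac{L \left(12 + L\right)}{3}$)
$W{\left(-14 \right)} K{\left(-2 \right)} 30 = \left(-7 + 4 \left(-14\right) + \frac{\left(-14\right)^{2}}{3}\right) \left(-8 - 2\right) 30 = \left(-7 - 56 + \frac{1}{3} \cdot 196\right) \left(-10\right) 30 = \left(-7 - 56 + \frac{196}{3}\right) \left(-10\right) 30 = \frac{7}{3} \left(-10\right) 30 = \left(- \frac{70}{3}\right) 30 = -700$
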